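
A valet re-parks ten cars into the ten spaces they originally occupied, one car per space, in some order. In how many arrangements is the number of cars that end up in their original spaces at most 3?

Sum C(10,i)·!(10-i) for i = 0..3:
  i=0: C(10,0)·!10 = 1·1334961 = 1334961
  i=1: C(10,1)·!9 = 10·133496 = 1334960
  i=2: C(10,2)·!8 = 45·14833 = 667485
  i=3: C(10,3)·!7 = 120·1854 = 222480
Total = 3559886.

3559886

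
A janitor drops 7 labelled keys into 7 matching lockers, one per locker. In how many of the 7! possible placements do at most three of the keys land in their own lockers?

Sum C(7,i)·!(7-i) for i = 0..3:
  i=0: C(7,0)·!7 = 1·1854 = 1854
  i=1: C(7,1)·!6 = 7·265 = 1855
  i=2: C(7,2)·!5 = 21·44 = 924
  i=3: C(7,3)·!4 = 35·9 = 315
Total = 4948.

4948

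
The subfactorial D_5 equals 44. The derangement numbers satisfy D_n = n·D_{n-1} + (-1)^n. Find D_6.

D_6 = 6·44 + 1 = 265.

265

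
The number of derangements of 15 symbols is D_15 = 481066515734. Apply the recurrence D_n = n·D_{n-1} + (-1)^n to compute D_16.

7697064251745

D_16 = 16·481066515734 + 1 = 7697064251745.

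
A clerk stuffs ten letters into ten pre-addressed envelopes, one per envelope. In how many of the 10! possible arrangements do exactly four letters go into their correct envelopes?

Choose which 4 of the 10 are fixed: C(10,4) = 210.
The other 6 form a derangement: !6 = 265.
Total: 210 × 265 = 55650.

55650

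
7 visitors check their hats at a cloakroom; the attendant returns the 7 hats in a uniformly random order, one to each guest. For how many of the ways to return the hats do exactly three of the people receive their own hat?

Pick the 3 fixed positions: C(7,3) = 35 ways.
The other 4 form a derangement: !4 = 9.
Total: 35 × 9 = 315.

315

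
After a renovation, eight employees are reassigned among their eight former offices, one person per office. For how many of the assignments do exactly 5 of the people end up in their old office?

112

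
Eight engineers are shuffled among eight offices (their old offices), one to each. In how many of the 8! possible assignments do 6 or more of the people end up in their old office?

# with exactly i fixed is C(8,i)·!(8-i); sum over i=6..8:
  i=6: C(8,6)·!2 = 28·1 = 28
  i=7: C(8,7)·!1 = 8·0 = 0
  i=8: C(8,8)·!0 = 1·1 = 1
Total = 29.

29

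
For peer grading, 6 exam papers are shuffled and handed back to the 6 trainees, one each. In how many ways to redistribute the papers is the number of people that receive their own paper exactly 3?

40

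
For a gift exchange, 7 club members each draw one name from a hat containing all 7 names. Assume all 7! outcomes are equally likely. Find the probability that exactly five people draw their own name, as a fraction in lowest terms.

1/240

Favorable outcomes: C(7,5)·!2 = 21·1 = 21.
Total outcomes: 7! = 5040.
Probability = 21/5040 = 1/240.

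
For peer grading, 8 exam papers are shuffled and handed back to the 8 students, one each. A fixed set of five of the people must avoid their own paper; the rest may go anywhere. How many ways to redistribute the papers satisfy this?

Let A_j be the event that the j-th constrained one is fixed. By inclusion-exclusion over the 5 events:
Σ_{j=0}^{5} (-1)^j C(5,j)(8-j)!
= C(5,0)·8! - C(5,1)·7! + C(5,2)·6! - C(5,3)·5! + C(5,4)·4! - C(5,5)·3!
= 40320 - 25200 + 7200 - 1200 + 120 - 6
= 21234

21234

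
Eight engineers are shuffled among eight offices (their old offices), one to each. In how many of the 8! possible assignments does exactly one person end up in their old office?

14832

Pick the single fixed position: C(8,1) = 8 ways.
The remaining 7 must be deranged: !7 = 1854.
Total: 8 × 1854 = 14832.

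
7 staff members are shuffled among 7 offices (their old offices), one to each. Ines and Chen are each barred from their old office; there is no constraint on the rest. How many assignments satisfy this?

3720

Let A_j be the event that the j-th constrained one is fixed. By inclusion-exclusion over the 2 events:
Σ_{j=0}^{2} (-1)^j C(2,j)(7-j)!
= C(2,0)·7! - C(2,1)·6! + C(2,2)·5!
= 5040 - 1440 + 120
= 3720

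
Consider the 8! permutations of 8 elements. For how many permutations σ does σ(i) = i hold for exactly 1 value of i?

Choose which one of the 8 is fixed: C(8,1) = 8.
The remaining 7 must be deranged: !7 = 1854.
Total: 8 × 1854 = 14832.

14832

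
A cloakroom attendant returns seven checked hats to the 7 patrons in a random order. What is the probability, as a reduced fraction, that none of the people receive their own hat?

Favorable outcomes: !7 = 1854.
Total outcomes: 7! = 5040.
Probability = 1854/5040 = 103/280.

103/280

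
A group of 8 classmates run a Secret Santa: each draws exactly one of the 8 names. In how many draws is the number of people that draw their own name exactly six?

28

Pick the 6 fixed positions: C(8,6) = 28 ways.
The other 2 form a derangement: !2 = 1.
Total: 28 × 1 = 28.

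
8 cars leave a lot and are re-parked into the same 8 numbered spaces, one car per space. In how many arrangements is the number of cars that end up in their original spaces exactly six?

Pick the 6 fixed positions: C(8,6) = 28 ways.
The other 2 form a derangement: !2 = 1.
Total: 28 × 1 = 28.

28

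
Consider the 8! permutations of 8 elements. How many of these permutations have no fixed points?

!8 is the nearest integer to 8!/e.
8! = 40320, and 40320/e ≈ 14832.90, so !8 = 14833.

14833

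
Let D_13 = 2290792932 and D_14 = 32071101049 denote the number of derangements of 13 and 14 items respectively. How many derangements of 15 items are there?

481066515734

D_15 = (15-1)·(D_14 + D_13) = 14·(32071101049 + 2290792932) = 14·34361893981 = 481066515734.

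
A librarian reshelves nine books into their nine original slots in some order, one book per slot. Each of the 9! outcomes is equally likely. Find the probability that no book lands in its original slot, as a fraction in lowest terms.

Favorable outcomes: !9 = 133496.
Total outcomes: 9! = 362880.
Probability = 133496/362880 = 16687/45360.

16687/45360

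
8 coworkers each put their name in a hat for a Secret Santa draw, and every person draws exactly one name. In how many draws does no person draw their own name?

14833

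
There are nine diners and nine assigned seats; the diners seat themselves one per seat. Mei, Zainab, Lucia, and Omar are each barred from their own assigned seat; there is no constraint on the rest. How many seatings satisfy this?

229080

Inclusion-exclusion on the 4 forbidden self-matches:
Σ_{j=0}^{4} (-1)^j C(4,j)(9-j)!
= C(4,0)·9! - C(4,1)·8! + C(4,2)·7! - C(4,3)·6! + C(4,4)·5!
= 362880 - 161280 + 30240 - 2880 + 120
= 229080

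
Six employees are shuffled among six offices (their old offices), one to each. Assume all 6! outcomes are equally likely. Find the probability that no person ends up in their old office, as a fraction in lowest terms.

Favorable outcomes: !6 = 265.
Total outcomes: 6! = 720.
Probability = 265/720 = 53/144.

53/144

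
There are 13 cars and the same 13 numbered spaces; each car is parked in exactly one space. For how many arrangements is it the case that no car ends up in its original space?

2290792932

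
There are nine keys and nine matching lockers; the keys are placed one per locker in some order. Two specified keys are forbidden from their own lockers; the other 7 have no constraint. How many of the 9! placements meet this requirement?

Let A_j be the event that the j-th constrained one is fixed. By inclusion-exclusion over the 2 events:
Σ_{j=0}^{2} (-1)^j C(2,j)(9-j)!
= C(2,0)·9! - C(2,1)·8! + C(2,2)·7!
= 362880 - 80640 + 5040
= 287280

287280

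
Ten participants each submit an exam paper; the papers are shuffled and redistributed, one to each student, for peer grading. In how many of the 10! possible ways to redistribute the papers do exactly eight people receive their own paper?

45

Choose which 8 of the 10 are fixed: C(10,8) = 45.
The other 2 form a derangement: !2 = 1.
Total: 45 × 1 = 45.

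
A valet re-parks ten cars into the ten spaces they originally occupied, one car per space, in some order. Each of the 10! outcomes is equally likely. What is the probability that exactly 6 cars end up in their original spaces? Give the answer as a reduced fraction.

1/1920

Favorable outcomes: C(10,6)·!4 = 210·9 = 1890.
Total outcomes: 10! = 3628800.
Probability = 1890/3628800 = 1/1920.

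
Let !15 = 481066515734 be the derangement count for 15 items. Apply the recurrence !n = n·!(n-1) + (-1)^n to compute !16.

7697064251745

!16 = 16·481066515734 + 1 = 7697064251745.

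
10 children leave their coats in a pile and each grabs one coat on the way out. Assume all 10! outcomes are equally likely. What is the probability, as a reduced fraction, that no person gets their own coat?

Favorable outcomes: !10 = 1334961.
Total outcomes: 10! = 3628800.
Probability = 1334961/3628800 = 16481/44800.

16481/44800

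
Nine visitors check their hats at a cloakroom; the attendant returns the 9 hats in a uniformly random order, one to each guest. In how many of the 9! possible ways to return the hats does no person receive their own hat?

!9 is the nearest integer to 9!/e.
9! = 362880, and 362880/e ≈ 133496.09, so !9 = 133496.

133496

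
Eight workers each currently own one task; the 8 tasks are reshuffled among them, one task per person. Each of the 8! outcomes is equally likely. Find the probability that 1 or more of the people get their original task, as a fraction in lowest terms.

Favorable outcomes: Σ_{i≥1} C(8,i)·!(8-i) = 8·1854 + 28·265 + 56·44 + 70·9 + 56·2 + 28·1 + 8·0 + 1·1 = 25487.
Total outcomes: 8! = 40320.
Probability = 25487/40320 = 3641/5760.

3641/5760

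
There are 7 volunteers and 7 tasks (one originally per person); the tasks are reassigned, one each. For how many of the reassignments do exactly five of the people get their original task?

Pick the 5 fixed positions: C(7,5) = 21 ways.
The other 2 form a derangement: !2 = 1.
Total: 21 × 1 = 21.

21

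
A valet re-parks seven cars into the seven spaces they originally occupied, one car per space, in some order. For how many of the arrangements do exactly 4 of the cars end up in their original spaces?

70

Choose which 4 of the 7 are fixed: C(7,4) = 35.
The other 3 form a derangement: !3 = 2.
Total: 35 × 2 = 70.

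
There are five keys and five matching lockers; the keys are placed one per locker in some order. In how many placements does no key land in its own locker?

Use !n = (n-1)(!(n-1) + !(n-2)).
!5 = 4·(9 + 2) = 4·11 = 44

44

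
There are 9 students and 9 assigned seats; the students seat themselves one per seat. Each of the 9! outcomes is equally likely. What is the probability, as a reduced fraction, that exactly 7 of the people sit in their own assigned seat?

Favorable outcomes: C(9,7)·!2 = 36·1 = 36.
Total outcomes: 9! = 362880.
Probability = 36/362880 = 1/10080.

1/10080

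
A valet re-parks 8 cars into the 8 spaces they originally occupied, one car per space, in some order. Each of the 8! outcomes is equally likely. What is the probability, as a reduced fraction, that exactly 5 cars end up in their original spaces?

Favorable outcomes: C(8,5)·!3 = 56·2 = 112.
Total outcomes: 8! = 40320.
Probability = 112/40320 = 1/360.

1/360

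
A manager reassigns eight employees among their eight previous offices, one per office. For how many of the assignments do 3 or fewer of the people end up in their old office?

39549

Sum C(8,i)·!(8-i) for i = 0..3:
  i=0: C(8,0)·!8 = 1·14833 = 14833
  i=1: C(8,1)·!7 = 8·1854 = 14832
  i=2: C(8,2)·!6 = 28·265 = 7420
  i=3: C(8,3)·!5 = 56·44 = 2464
Total = 39549.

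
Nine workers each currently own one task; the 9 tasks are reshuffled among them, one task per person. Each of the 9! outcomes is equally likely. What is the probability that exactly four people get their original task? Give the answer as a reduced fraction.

Favorable outcomes: C(9,4)·!5 = 126·44 = 5544.
Total outcomes: 9! = 362880.
Probability = 5544/362880 = 11/720.

11/720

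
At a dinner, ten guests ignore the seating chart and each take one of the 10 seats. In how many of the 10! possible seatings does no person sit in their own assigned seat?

1334961

The subfactorial !10 = [10!/e] (nearest integer).
10! = 3628800, and 3628800/e ≈ 1334960.92, so !10 = 1334961.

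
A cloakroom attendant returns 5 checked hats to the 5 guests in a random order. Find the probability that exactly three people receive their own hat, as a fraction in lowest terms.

Favorable outcomes: C(5,3)·!2 = 10·1 = 10.
Total outcomes: 5! = 120.
Probability = 10/120 = 1/12.

1/12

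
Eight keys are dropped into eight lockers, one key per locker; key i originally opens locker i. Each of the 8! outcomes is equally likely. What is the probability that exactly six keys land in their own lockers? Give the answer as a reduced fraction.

1/1440

Favorable outcomes: C(8,6)·!2 = 28·1 = 28.
Total outcomes: 8! = 40320.
Probability = 28/40320 = 1/1440.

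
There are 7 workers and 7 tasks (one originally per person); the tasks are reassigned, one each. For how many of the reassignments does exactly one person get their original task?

1855

Pick the single fixed position: C(7,1) = 7 ways.
The remaining 6 must be deranged: !6 = 265.
Total: 7 × 265 = 1855.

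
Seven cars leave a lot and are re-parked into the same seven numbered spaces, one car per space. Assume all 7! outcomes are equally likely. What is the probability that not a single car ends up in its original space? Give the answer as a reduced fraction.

Favorable outcomes: !7 = 1854.
Total outcomes: 7! = 5040.
Probability = 1854/5040 = 103/280.

103/280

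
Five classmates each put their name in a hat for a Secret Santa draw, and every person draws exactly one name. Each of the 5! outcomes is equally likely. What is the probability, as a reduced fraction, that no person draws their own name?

11/30

Favorable outcomes: !5 = 44.
Total outcomes: 5! = 120.
Probability = 44/120 = 11/30.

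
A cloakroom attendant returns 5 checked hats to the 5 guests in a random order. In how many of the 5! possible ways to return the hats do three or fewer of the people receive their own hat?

119

Sum C(5,i)·!(5-i) for i = 0..3:
  i=0: C(5,0)·!5 = 1·44 = 44
  i=1: C(5,1)·!4 = 5·9 = 45
  i=2: C(5,2)·!3 = 10·2 = 20
  i=3: C(5,3)·!2 = 10·1 = 10
Total = 119.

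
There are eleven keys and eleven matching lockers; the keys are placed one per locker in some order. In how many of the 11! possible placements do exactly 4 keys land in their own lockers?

Pick the 4 fixed positions: C(11,4) = 330 ways.
The other 7 form a derangement: !7 = 1854.
Total: 330 × 1854 = 611820.

611820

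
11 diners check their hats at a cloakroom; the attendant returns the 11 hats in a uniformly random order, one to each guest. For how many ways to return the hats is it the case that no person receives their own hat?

The number of derangements of 11 is !11 = Σ_{k=0}^{11} (-1)^k·11!/k!
= 11! - 11!/1! + 11!/2! - 11!/3! + 11!/4! - 11!/5! + 11!/6! - 11!/7! + 11!/8! - 11!/9! + 11!/10! - 11!/11!
= 39916800 - 39916800 + 19958400 - 6652800 + 1663200 - 332640 + 55440 - 7920 + 990 - 110 + 11 - 1
= 14684570

14684570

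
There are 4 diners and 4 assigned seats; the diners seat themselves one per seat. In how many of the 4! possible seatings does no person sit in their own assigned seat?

9

!4 = 4! · Σ_{k=0}^{4} (-1)^k/k!
= 4! - 4!/1! + 4!/2! - 4!/3! + 4!/4!
= 24 - 24 + 12 - 4 + 1
= 9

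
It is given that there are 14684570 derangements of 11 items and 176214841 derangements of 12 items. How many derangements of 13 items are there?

2290792932

D_13 = (13-1)·(D_12 + D_11) = 12·(176214841 + 14684570) = 12·190899411 = 2290792932.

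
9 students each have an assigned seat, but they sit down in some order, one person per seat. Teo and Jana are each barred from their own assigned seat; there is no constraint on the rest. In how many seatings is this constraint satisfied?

287280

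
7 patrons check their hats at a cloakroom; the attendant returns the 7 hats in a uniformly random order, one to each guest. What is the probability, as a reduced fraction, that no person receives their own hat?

Favorable outcomes: !7 = 1854.
Total outcomes: 7! = 5040.
Probability = 1854/5040 = 103/280.

103/280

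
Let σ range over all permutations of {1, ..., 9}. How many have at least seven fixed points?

37

# with exactly i fixed is C(9,i)·!(9-i); sum over i=7..9:
  i=7: C(9,7)·!2 = 36·1 = 36
  i=8: C(9,8)·!1 = 9·0 = 0
  i=9: C(9,9)·!0 = 1·1 = 1
Total = 37.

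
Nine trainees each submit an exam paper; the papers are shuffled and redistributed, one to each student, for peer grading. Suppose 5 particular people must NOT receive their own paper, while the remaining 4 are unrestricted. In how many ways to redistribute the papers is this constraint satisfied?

205056

Let A_j be the event that the j-th constrained one is fixed. By inclusion-exclusion over the 5 events:
Σ_{j=0}^{5} (-1)^j C(5,j)(9-j)!
= C(5,0)·9! - C(5,1)·8! + C(5,2)·7! - C(5,3)·6! + C(5,4)·5! - C(5,5)·4!
= 362880 - 201600 + 50400 - 7200 + 600 - 24
= 205056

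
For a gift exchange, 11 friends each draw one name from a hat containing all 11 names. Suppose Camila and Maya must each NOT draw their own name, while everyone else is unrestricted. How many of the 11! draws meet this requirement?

33022080

Let A_j be the event that the j-th constrained one is fixed. By inclusion-exclusion over the 2 events:
Σ_{j=0}^{2} (-1)^j C(2,j)(11-j)!
= C(2,0)·11! - C(2,1)·10! + C(2,2)·9!
= 39916800 - 7257600 + 362880
= 33022080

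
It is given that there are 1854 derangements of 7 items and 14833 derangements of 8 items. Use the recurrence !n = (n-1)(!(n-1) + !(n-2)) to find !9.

133496

!9 = (9-1)·(!8 + !7) = 8·(14833 + 1854) = 8·16687 = 133496.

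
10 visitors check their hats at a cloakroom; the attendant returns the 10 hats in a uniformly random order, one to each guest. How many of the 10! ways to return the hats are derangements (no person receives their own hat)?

!10 = 10! · Σ_{k=0}^{10} (-1)^k/k!
= 10! - 10!/1! + 10!/2! - 10!/3! + 10!/4! - 10!/5! + 10!/6! - 10!/7! + 10!/8! - 10!/9! + 10!/10!
= 3628800 - 3628800 + 1814400 - 604800 + 151200 - 30240 + 5040 - 720 + 90 - 10 + 1
= 1334961

1334961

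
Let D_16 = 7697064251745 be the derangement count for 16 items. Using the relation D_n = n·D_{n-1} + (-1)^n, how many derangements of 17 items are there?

130850092279664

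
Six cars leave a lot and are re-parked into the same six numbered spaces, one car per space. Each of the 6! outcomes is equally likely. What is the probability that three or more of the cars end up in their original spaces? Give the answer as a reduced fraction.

7/90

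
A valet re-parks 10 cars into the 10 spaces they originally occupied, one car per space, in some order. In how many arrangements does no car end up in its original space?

!10 is the nearest integer to 10!/e.
10! = 3628800, and 3628800/e ≈ 1334960.92, so !10 = 1334961.

1334961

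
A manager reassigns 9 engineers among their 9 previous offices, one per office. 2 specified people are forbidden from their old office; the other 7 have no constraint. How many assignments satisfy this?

287280

Inclusion-exclusion on the 2 forbidden self-matches:
Σ_{j=0}^{2} (-1)^j C(2,j)(9-j)!
= C(2,0)·9! - C(2,1)·8! + C(2,2)·7!
= 362880 - 80640 + 5040
= 287280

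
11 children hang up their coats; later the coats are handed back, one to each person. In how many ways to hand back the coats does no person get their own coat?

The subfactorial !11 = [11!/e] (nearest integer).
11! = 39916800, and 39916800/e ≈ 14684570.08, so !11 = 14684570.

14684570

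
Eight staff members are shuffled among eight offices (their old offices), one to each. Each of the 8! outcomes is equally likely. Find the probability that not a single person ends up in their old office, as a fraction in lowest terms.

2119/5760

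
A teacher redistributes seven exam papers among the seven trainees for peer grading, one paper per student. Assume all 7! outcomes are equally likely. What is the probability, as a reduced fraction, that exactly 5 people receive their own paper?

1/240

Favorable outcomes: C(7,5)·!2 = 21·1 = 21.
Total outcomes: 7! = 5040.
Probability = 21/5040 = 1/240.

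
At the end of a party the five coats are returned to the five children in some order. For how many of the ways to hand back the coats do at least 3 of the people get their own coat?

11

# with exactly i fixed is C(5,i)·!(5-i); sum over i=3..5:
  i=3: C(5,3)·!2 = 10·1 = 10
  i=4: C(5,4)·!1 = 5·0 = 0
  i=5: C(5,5)·!0 = 1·1 = 1
Total = 11.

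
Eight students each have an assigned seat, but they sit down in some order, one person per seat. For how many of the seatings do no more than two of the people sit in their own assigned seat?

37085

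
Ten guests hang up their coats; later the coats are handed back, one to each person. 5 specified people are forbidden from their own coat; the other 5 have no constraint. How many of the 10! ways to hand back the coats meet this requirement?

2170680

Inclusion-exclusion on the 5 forbidden self-matches:
Σ_{j=0}^{5} (-1)^j C(5,j)(10-j)!
= C(5,0)·10! - C(5,1)·9! + C(5,2)·8! - C(5,3)·7! + C(5,4)·6! - C(5,5)·5!
= 3628800 - 1814400 + 403200 - 50400 + 3600 - 120
= 2170680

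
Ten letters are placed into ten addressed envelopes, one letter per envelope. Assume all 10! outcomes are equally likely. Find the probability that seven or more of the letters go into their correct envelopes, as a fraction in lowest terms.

143/1814400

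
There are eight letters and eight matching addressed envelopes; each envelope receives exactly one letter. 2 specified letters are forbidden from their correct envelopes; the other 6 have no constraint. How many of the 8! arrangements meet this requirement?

Inclusion-exclusion on the 2 forbidden self-matches:
Σ_{j=0}^{2} (-1)^j C(2,j)(8-j)!
= C(2,0)·8! - C(2,1)·7! + C(2,2)·6!
= 40320 - 10080 + 720
= 30960

30960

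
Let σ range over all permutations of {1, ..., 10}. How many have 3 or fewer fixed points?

3559886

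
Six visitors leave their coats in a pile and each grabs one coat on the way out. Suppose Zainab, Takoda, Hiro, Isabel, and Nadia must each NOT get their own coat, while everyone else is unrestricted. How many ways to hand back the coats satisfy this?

309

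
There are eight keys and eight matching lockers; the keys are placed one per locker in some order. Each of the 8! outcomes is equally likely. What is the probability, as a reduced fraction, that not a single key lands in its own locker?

2119/5760

Favorable outcomes: !8 = 14833.
Total outcomes: 8! = 40320.
Probability = 14833/40320 = 2119/5760.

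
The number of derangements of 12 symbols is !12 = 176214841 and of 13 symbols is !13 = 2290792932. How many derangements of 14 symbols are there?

32071101049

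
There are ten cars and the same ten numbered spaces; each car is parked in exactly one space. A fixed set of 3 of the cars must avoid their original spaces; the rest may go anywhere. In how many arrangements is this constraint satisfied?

2656080

Inclusion-exclusion on the 3 forbidden self-matches:
Σ_{j=0}^{3} (-1)^j C(3,j)(10-j)!
= C(3,0)·10! - C(3,1)·9! + C(3,2)·8! - C(3,3)·7!
= 3628800 - 1088640 + 120960 - 5040
= 2656080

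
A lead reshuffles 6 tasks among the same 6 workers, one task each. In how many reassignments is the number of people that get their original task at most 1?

529

# with exactly i fixed is C(6,i)·!(6-i); sum over i=0..1:
  i=0: C(6,0)·!6 = 1·265 = 265
  i=1: C(6,1)·!5 = 6·44 = 264
Total = 529.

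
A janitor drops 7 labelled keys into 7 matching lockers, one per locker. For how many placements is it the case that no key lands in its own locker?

The number of derangements of 7 is !7 = Σ_{k=0}^{7} (-1)^k·7!/k!
= 7! - 7!/1! + 7!/2! - 7!/3! + 7!/4! - 7!/5! + 7!/6! - 7!/7!
= 5040 - 5040 + 2520 - 840 + 210 - 42 + 7 - 1
= 1854

1854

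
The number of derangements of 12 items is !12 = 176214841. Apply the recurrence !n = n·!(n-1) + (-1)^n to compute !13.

!13 = 13·176214841 - 1 = 2290792932.

2290792932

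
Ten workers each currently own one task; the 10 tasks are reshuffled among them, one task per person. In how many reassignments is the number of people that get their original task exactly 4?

Choose which 4 of the 10 are fixed: C(10,4) = 210.
The other 6 form a derangement: !6 = 265.
Total: 210 × 265 = 55650.

55650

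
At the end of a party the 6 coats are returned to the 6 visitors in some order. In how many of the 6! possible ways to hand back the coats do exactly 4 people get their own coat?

Choose which 4 of the 6 are fixed: C(6,4) = 15.
The other 2 form a derangement: !2 = 1.
Total: 15 × 1 = 15.

15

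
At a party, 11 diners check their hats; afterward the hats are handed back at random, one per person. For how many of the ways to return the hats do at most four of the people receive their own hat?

39770686

Sum C(11,i)·!(11-i) for i = 0..4:
  i=0: C(11,0)·!11 = 1·14684570 = 14684570
  i=1: C(11,1)·!10 = 11·1334961 = 14684571
  i=2: C(11,2)·!9 = 55·133496 = 7342280
  i=3: C(11,3)·!8 = 165·14833 = 2447445
  i=4: C(11,4)·!7 = 330·1854 = 611820
Total = 39770686.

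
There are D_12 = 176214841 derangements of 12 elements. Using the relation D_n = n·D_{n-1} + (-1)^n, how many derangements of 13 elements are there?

2290792932

D_13 = 13·176214841 - 1 = 2290792932.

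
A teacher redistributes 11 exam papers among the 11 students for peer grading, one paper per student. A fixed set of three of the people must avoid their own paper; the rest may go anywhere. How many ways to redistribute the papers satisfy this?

Let A_j be the event that the j-th constrained one is fixed. By inclusion-exclusion over the 3 events:
Σ_{j=0}^{3} (-1)^j C(3,j)(11-j)!
= C(3,0)·11! - C(3,1)·10! + C(3,2)·9! - C(3,3)·8!
= 39916800 - 10886400 + 1088640 - 40320
= 30078720

30078720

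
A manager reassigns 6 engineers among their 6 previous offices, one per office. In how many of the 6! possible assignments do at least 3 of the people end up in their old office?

56

Sum C(6,i)·!(6-i) for i = 3..6:
  i=3: C(6,3)·!3 = 20·2 = 40
  i=4: C(6,4)·!2 = 15·1 = 15
  i=5: C(6,5)·!1 = 6·0 = 0
  i=6: C(6,6)·!0 = 1·1 = 1
Total = 56.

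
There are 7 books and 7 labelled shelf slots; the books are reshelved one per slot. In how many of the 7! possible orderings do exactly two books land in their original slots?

Pick the 2 fixed positions: C(7,2) = 21 ways.
The other 5 form a derangement: !5 = 44.
Total: 21 × 44 = 924.

924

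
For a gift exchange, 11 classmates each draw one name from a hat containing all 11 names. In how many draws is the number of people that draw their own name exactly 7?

Choose which 7 of the 11 are fixed: C(11,7) = 330.
The remaining 4 must be deranged: !4 = 9.
Total: 330 × 9 = 2970.

2970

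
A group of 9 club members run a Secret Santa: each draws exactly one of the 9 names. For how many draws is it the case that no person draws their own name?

Recurrence: !9 = 8·(!8 + !7).
!9 = 8·(14833 + 1854) = 8·16687 = 133496

133496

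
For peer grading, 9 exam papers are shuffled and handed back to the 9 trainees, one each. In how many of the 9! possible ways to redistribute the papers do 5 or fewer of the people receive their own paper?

362675

Sum C(9,i)·!(9-i) for i = 0..5:
  i=0: C(9,0)·!9 = 1·133496 = 133496
  i=1: C(9,1)·!8 = 9·14833 = 133497
  i=2: C(9,2)·!7 = 36·1854 = 66744
  i=3: C(9,3)·!6 = 84·265 = 22260
  i=4: C(9,4)·!5 = 126·44 = 5544
  i=5: C(9,5)·!4 = 126·9 = 1134
Total = 362675.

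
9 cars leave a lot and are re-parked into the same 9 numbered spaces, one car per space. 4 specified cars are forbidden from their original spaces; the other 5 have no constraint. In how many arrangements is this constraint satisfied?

229080

Let A_j be the event that the j-th constrained one is fixed. By inclusion-exclusion over the 4 events:
Σ_{j=0}^{4} (-1)^j C(4,j)(9-j)!
= C(4,0)·9! - C(4,1)·8! + C(4,2)·7! - C(4,3)·6! + C(4,4)·5!
= 362880 - 161280 + 30240 - 2880 + 120
= 229080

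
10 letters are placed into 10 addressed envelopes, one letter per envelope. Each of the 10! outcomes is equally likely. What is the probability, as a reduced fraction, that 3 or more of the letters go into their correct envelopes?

145697/1814400

Favorable outcomes: Σ_{i≥3} C(10,i)·!(10-i) = 120·1854 + 210·265 + 252·44 + 210·9 + 120·2 + 45·1 + 10·0 + 1·1 = 291394.
Total outcomes: 10! = 3628800.
Probability = 291394/3628800 = 145697/1814400.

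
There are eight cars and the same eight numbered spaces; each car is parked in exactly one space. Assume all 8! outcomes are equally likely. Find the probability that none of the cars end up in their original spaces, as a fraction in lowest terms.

2119/5760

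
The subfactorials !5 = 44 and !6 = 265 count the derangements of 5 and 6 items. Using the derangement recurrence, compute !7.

!7 = (7-1)·(!6 + !5) = 6·(265 + 44) = 6·309 = 1854.

1854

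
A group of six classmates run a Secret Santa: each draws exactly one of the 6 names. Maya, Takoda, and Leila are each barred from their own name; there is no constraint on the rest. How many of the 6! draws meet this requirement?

Inclusion-exclusion on the 3 forbidden self-matches:
Σ_{j=0}^{3} (-1)^j C(3,j)(6-j)!
= C(3,0)·6! - C(3,1)·5! + C(3,2)·4! - C(3,3)·3!
= 720 - 360 + 72 - 6
= 426

426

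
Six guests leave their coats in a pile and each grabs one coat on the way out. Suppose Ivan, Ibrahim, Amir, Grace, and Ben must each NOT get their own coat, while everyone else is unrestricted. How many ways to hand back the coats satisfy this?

309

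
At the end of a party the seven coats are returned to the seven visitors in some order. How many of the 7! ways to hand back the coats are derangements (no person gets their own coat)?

The number of derangements of 7 is !7 = Σ_{k=0}^{7} (-1)^k·7!/k!
= 7! - 7!/1! + 7!/2! - 7!/3! + 7!/4! - 7!/5! + 7!/6! - 7!/7!
= 5040 - 5040 + 2520 - 840 + 210 - 42 + 7 - 1
= 1854

1854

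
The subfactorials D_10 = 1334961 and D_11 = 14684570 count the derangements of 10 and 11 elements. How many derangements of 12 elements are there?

D_12 = (12-1)·(D_11 + D_10) = 11·(14684570 + 1334961) = 11·16019531 = 176214841.

176214841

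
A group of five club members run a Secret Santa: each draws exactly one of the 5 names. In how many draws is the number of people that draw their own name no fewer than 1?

Sum C(5,i)·!(5-i) for i = 1..5:
  i=1: C(5,1)·!4 = 5·9 = 45
  i=2: C(5,2)·!3 = 10·2 = 20
  i=3: C(5,3)·!2 = 10·1 = 10
  i=4: C(5,4)·!1 = 5·0 = 0
  i=5: C(5,5)·!0 = 1·1 = 1
Total = 76.

76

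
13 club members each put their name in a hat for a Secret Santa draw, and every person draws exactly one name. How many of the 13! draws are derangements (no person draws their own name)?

Use !n = (n-1)(!(n-1) + !(n-2)).
!13 = 12·(176214841 + 14684570) = 12·190899411 = 2290792932

2290792932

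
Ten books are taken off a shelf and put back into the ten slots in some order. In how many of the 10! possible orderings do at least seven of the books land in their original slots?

# with exactly i fixed is C(10,i)·!(10-i); sum over i=7..10:
  i=7: C(10,7)·!3 = 120·2 = 240
  i=8: C(10,8)·!2 = 45·1 = 45
  i=9: C(10,9)·!1 = 10·0 = 0
  i=10: C(10,10)·!0 = 1·1 = 1
Total = 286.

286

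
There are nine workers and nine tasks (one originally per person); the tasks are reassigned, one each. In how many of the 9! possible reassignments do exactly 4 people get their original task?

5544

Choose which 4 of the 9 are fixed: C(9,4) = 126.
The remaining 5 must be deranged: !5 = 44.
Total: 126 × 44 = 5544.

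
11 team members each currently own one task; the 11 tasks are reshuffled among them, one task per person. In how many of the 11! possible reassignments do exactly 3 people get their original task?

Choose which 3 of the 11 are fixed: C(11,3) = 165.
The remaining 8 must be deranged: !8 = 14833.
Total: 165 × 14833 = 2447445.

2447445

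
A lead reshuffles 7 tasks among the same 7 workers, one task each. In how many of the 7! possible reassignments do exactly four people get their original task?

70

Pick the 4 fixed positions: C(7,4) = 35 ways.
The remaining 3 must be deranged: !3 = 2.
Total: 35 × 2 = 70.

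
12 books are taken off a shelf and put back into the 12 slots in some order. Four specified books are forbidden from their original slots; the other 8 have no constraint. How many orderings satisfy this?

Let A_j be the event that the j-th constrained one is fixed. By inclusion-exclusion over the 4 events:
Σ_{j=0}^{4} (-1)^j C(4,j)(12-j)!
= C(4,0)·12! - C(4,1)·11! + C(4,2)·10! - C(4,3)·9! + C(4,4)·8!
= 479001600 - 159667200 + 21772800 - 1451520 + 40320
= 339696000

339696000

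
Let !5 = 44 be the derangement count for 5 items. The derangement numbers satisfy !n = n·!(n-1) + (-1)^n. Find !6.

!6 = 6·44 + 1 = 265.

265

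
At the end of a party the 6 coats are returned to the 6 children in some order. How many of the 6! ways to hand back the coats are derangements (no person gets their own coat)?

The subfactorial !6 = [6!/e] (nearest integer).
6! = 720, and 720/e ≈ 264.87, so !6 = 265.

265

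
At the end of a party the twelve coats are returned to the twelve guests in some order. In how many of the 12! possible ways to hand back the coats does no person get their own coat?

176214841

The subfactorial !12 = [12!/e] (nearest integer).
12! = 479001600, and 479001600/e ≈ 176214840.93, so !12 = 176214841.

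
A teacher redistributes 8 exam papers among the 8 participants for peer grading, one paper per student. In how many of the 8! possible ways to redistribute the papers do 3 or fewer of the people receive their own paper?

39549

# with exactly i fixed is C(8,i)·!(8-i); sum over i=0..3:
  i=0: C(8,0)·!8 = 1·14833 = 14833
  i=1: C(8,1)·!7 = 8·1854 = 14832
  i=2: C(8,2)·!6 = 28·265 = 7420
  i=3: C(8,3)·!5 = 56·44 = 2464
Total = 39549.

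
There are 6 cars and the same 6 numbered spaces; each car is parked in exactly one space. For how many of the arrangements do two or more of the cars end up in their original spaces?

# with exactly i fixed is C(6,i)·!(6-i); sum over i=2..6:
  i=2: C(6,2)·!4 = 15·9 = 135
  i=3: C(6,3)·!3 = 20·2 = 40
  i=4: C(6,4)·!2 = 15·1 = 15
  i=5: C(6,5)·!1 = 6·0 = 0
  i=6: C(6,6)·!0 = 1·1 = 1
Total = 191.

191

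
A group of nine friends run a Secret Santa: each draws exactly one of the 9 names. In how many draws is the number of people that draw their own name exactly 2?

66744

Pick the 2 fixed positions: C(9,2) = 36 ways.
The other 7 form a derangement: !7 = 1854.
Total: 36 × 1854 = 66744.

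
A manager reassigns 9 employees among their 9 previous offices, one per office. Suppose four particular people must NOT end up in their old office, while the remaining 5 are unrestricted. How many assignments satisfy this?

Let A_j be the event that the j-th constrained one is fixed. By inclusion-exclusion over the 4 events:
Σ_{j=0}^{4} (-1)^j C(4,j)(9-j)!
= C(4,0)·9! - C(4,1)·8! + C(4,2)·7! - C(4,3)·6! + C(4,4)·5!
= 362880 - 161280 + 30240 - 2880 + 120
= 229080

229080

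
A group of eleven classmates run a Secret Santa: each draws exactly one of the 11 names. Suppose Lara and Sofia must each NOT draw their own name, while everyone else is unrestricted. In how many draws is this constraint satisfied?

33022080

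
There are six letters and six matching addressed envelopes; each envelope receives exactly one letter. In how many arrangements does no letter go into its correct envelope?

Use !n = n·!(n-1) + (-1)^n.
!6 = 6·44 + 1 = 265

265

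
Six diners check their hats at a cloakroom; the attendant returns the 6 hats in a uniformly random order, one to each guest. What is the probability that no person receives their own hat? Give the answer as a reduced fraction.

Favorable outcomes: !6 = 265.
Total outcomes: 6! = 720.
Probability = 265/720 = 53/144.

53/144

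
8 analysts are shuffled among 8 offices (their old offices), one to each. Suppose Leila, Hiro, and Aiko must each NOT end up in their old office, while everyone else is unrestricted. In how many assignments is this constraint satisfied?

27240

Let A_j be the event that the j-th constrained one is fixed. By inclusion-exclusion over the 3 events:
Σ_{j=0}^{3} (-1)^j C(3,j)(8-j)!
= C(3,0)·8! - C(3,1)·7! + C(3,2)·6! - C(3,3)·5!
= 40320 - 15120 + 2160 - 120
= 27240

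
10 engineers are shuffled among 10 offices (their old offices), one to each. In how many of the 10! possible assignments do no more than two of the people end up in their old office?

3337406

# with exactly i fixed is C(10,i)·!(10-i); sum over i=0..2:
  i=0: C(10,0)·!10 = 1·1334961 = 1334961
  i=1: C(10,1)·!9 = 10·133496 = 1334960
  i=2: C(10,2)·!8 = 45·14833 = 667485
Total = 3337406.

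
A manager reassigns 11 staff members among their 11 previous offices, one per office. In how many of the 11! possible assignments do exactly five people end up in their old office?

122430

Choose which 5 of the 11 are fixed: C(11,5) = 462.
The other 6 form a derangement: !6 = 265.
Total: 462 × 265 = 122430.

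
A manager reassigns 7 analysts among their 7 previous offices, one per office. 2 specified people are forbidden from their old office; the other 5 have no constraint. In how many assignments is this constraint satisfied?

Inclusion-exclusion on the 2 forbidden self-matches:
Σ_{j=0}^{2} (-1)^j C(2,j)(7-j)!
= C(2,0)·7! - C(2,1)·6! + C(2,2)·5!
= 5040 - 1440 + 120
= 3720

3720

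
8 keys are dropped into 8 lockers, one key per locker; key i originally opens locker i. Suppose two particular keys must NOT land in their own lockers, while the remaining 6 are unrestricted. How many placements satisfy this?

Let A_j be the event that the j-th constrained one is fixed. By inclusion-exclusion over the 2 events:
Σ_{j=0}^{2} (-1)^j C(2,j)(8-j)!
= C(2,0)·8! - C(2,1)·7! + C(2,2)·6!
= 40320 - 10080 + 720
= 30960

30960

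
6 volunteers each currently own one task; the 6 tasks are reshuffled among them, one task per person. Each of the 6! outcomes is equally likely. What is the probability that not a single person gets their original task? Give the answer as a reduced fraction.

53/144

Favorable outcomes: !6 = 265.
Total outcomes: 6! = 720.
Probability = 265/720 = 53/144.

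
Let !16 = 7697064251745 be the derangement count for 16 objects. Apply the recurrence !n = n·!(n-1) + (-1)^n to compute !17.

!17 = 17·7697064251745 - 1 = 130850092279664.

130850092279664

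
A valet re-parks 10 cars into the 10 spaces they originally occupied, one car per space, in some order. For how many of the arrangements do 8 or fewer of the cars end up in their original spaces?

# with exactly i fixed is C(10,i)·!(10-i); sum over i=0..8:
  i=0: C(10,0)·!10 = 1·1334961 = 1334961
  i=1: C(10,1)·!9 = 10·133496 = 1334960
  i=2: C(10,2)·!8 = 45·14833 = 667485
  i=3: C(10,3)·!7 = 120·1854 = 222480
  i=4: C(10,4)·!6 = 210·265 = 55650
  i=5: C(10,5)·!5 = 252·44 = 11088
  i=6: C(10,6)·!4 = 210·9 = 1890
  i=7: C(10,7)·!3 = 120·2 = 240
  i=8: C(10,8)·!2 = 45·1 = 45
Total = 3628799.

3628799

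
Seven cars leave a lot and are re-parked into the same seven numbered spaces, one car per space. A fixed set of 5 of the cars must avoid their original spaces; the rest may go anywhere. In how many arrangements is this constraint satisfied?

Let A_j be the event that the j-th constrained one is fixed. By inclusion-exclusion over the 5 events:
Σ_{j=0}^{5} (-1)^j C(5,j)(7-j)!
= C(5,0)·7! - C(5,1)·6! + C(5,2)·5! - C(5,3)·4! + C(5,4)·3! - C(5,5)·2!
= 5040 - 3600 + 1200 - 240 + 30 - 2
= 2428

2428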